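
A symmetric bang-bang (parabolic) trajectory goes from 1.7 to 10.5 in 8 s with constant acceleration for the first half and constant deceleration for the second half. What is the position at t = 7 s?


Symmetric rest-to-rest: each phase covers (pf-p0)/2 in time T/2. 0.5*a*(T/2)^2 = (pf-p0)/2 => a = 4*(pf-p0)/T^2
a = 4*(10.5-1.7)/8^2 = 0.55
t = 7 is in the deceleration phase (t > T/2).
p = pf - 0.5*a*(T-t)^2 = 10.5 - 0.5*0.55*1^2
= 10.225


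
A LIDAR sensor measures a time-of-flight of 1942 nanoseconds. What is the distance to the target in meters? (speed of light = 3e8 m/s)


tof = 1942 ns = 1.942e-06 s
dist = c * tof / 2
= 3e8 * 1.942e-06 / 2
= 291.3 m


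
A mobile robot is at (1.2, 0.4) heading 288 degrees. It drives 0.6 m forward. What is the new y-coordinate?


y_new = y0 + d*sin(theta)
= 0.4 + 0.6*sin(288)
= 0.4 + -0.5706
= -0.1706


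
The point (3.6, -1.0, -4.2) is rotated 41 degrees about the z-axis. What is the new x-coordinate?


Rotation about z-axis: x' = x*cos(theta) - y*sin(theta)
= 3.6 * 0.7547 - -1.0 * 0.6561
= 3.373


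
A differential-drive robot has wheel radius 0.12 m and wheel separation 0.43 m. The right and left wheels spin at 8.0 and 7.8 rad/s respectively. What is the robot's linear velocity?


vR = r*wR = 0.12*8.0 = 0.96 m/s
vL = r*wL = 0.12*7.8 = 0.936 m/s
v = (vR+vL)/2 = 0.948 m/s
omega = (vR-vL)/L = 0.0558 rad/s
linear velocity = 0.948 m/s


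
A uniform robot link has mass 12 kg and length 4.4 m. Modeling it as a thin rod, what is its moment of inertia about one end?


I = (1/3) * m * L^2
= (1/3) * 12 * 4.4^2
= 0.333333 * 12 * 19.36
= 77.44 kg*m^2


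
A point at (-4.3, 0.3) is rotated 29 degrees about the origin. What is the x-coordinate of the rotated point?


x' = x*cos(theta) - y*sin(theta)
cos(29 deg) = 0.8746, sin(29 deg) = 0.4848
x' = -4.3 * 0.8746 - 0.3 * 0.4848
= -3.7609 - 0.1454
= -3.9063


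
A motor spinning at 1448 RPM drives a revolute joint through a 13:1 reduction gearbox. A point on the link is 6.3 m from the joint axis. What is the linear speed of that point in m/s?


omega_motor = 1448 * 2*pi/60 = 151.6342 rad/s
omega_joint = omega_motor / 13 = 11.6642 rad/s
v = omega_joint * r = 11.6642 * 6.3
= 73.4843 m/s


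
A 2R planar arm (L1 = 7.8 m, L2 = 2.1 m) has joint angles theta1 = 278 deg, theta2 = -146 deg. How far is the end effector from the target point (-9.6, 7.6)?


End effector via forward kinematics:
x = L1*cos(t1) + L2*cos(t1+t2) = -0.3196
y = L1*sin(t1) + L2*sin(t1+t2) = -6.1635
Distance to target:
d = sqrt((-9.6 - -0.3196)^2 + (7.6 - -6.1635)^2)
= sqrt(86.1254 + 189.4336)
= 16.6 m


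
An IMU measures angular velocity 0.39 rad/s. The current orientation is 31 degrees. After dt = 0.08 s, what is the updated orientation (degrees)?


delta_theta = w * dt = 0.39 * 0.08 = 0.0312 rad
= 1.7876 deg
theta_new = 31 + 1.7876 = 32.7876 deg


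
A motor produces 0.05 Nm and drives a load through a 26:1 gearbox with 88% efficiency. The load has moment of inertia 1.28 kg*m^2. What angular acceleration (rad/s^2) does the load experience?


tau_out = tau_motor * N * eta
= 0.05 * 26 * 0.88 = 1.144 Nm
alpha = tau_out / I = 1.144 / 1.28
= 0.8938 rad/s^2


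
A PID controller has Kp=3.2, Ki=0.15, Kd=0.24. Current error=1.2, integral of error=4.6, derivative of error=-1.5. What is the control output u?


u = Kp*e + Ki*int(e) + Kd*de/dt
= 3.2*1.2 + 0.15*4.6 + 0.24*(-1.5)
= 3.84 + 0.69 + -0.36
= 4.17


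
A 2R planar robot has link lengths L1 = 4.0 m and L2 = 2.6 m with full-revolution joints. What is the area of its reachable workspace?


r_max = L1 + L2 = 6.6 m
r_min = |L1 - L2| = 1.4 m
Area = pi*(r_max^2 - r_min^2)
= pi*(43.56 - 1.96)
= pi * 41.6
= 130.6903 m^2


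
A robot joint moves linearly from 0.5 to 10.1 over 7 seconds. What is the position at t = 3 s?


s = t/T = 3/7 = 0.4286
p(t) = p0 + (pf-p0)*s
= 0.5 + (10.1 - 0.5) * 0.4286
= 4.6143


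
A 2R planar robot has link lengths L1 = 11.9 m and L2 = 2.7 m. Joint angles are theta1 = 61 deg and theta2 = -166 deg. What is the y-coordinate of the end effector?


Convert angles to radians: theta1 = 1.0647, theta2 = -2.8972
y = L1*sin(theta1) + L2*sin(theta1+theta2)
y = 10.408 + -2.608
y = 7.8


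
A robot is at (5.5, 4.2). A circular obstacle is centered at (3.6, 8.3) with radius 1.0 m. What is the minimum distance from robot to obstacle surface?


center_dist = sqrt((5.5-3.6)^2 + (4.2-8.3)^2)
= sqrt(3.61 + 16.81)
= 4.5188
min_dist = center_dist - radius = 4.5188 - 1.0 = 3.5188 m


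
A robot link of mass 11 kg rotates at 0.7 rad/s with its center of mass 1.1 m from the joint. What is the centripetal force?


F = m * omega^2 * r
= 11 * 0.7^2 * 1.1
= 11 * 0.49 * 1.1
= 5.929 N


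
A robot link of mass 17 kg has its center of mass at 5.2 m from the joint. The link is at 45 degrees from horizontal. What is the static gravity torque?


tau = m*g*L*cos(angle)
= 17 * 9.81 * 5.2 * cos(45 deg)
= 17 * 9.81 * 5.2 * 0.7071
= 613.2058 Nm


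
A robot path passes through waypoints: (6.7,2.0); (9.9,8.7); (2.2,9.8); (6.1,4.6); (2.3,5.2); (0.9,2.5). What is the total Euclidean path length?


Segment lengths:
  seg1 = sqrt((3.2)^2 + (6.7)^2) = 7.425
  seg2 = sqrt((-7.7)^2 + (1.1)^2) = 7.7782
  seg3 = sqrt((3.9)^2 + (-5.2)^2) = 6.5
  seg4 = sqrt((-3.8)^2 + (0.6)^2) = 3.8471
  seg5 = sqrt((-1.4)^2 + (-2.7)^2) = 3.0414
Total = 28.5916


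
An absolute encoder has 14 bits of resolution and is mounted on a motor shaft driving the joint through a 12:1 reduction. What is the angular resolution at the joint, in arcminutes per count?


counts = 2^14 = 16384
effective counts at joint = 16384 * 12 = 196608
resolution = 360*60 / 196608
= 0.1099 arcmin/count


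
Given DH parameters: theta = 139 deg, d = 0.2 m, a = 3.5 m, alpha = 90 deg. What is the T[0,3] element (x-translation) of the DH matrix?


T[0,3] = a * cos(theta)
= 3.5 * cos(139 deg)
= 3.5 * -0.7547
= -2.6415


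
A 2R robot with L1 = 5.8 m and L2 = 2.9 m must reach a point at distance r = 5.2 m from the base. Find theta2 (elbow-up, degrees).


cos(theta2) = (r^2 - L1^2 - L2^2) / (2*L1*L2)
cos(theta2) = (27.04 - 33.64 - 8.41) / 33.64
cos(theta2) = -0.446195
theta2 = 116.4998 degrees


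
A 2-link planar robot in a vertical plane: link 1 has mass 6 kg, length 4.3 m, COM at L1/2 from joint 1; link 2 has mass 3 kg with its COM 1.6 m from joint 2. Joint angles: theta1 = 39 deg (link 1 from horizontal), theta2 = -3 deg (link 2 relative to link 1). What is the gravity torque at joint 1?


Horizontal distance from joint 1 to link-1 COM:
  x_c1 = (L1/2)*cos(t1) = 2.15 * 0.7771 = 1.6709 m
Horizontal distance from joint 1 to link-2 COM:
  x_c2 = L1*cos(t1) + Lc2*cos(t1+t2)
       = 4.3*0.7771 + 1.6*0.809 = 4.6362 m
tau1 = m1*g*x_c1 + m2*g*x_c2
     = 6*9.81*1.6709 + 3*9.81*4.6362
     = 98.347 + 136.442
     = 234.7891 Nm


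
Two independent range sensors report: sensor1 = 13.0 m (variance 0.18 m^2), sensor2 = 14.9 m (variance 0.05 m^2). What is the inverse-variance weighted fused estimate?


w1 = (1/var1) / (1/var1 + 1/var2)
   = 5.5556 / (5.5556 + 20.0) = 0.2174
w2 = 1 - w1 = 0.7826
fused = w1*s1 + w2*s2 = 2.8261 + 11.6609
= 14.487 m


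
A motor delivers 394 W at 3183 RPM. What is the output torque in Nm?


omega = 3183 * 2*pi/60 = 333.323 rad/s
tau = P / omega = 394 / 333.323
= 1.182 Nm


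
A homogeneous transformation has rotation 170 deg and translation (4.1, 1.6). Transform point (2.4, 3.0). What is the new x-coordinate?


x' = cos(theta)*px - sin(theta)*py + tx
= -0.9848*2.4 - 0.1736*3.0 + 4.1
= 1.2155


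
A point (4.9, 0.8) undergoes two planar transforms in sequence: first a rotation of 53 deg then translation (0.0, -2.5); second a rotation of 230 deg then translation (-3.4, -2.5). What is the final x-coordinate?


After transform 1:
x1 = cos(53)*4.9 - sin(53)*0.8 + 0.0 = 2.31
y1 = sin(53)*4.9 + cos(53)*0.8 + -2.5 = 1.8948
After transform 2:
x2 = cos(230)*2.31 - sin(230)*1.8948 + -3.4
= -3.4334


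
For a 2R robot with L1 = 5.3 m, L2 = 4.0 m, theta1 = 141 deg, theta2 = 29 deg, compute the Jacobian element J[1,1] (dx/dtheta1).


J[1,1] = -L1*sin(t1) - L2*sin(t1+t2)
= -5.3*sin(141) - 4.0*sin(170)
= -4.03


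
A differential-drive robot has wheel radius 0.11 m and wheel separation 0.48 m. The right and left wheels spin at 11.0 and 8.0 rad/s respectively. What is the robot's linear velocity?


vR = r*wR = 0.11*11.0 = 1.21 m/s
vL = r*wL = 0.11*8.0 = 0.88 m/s
v = (vR+vL)/2 = 1.045 m/s
omega = (vR-vL)/L = 0.6875 rad/s
linear velocity = 1.045 m/s


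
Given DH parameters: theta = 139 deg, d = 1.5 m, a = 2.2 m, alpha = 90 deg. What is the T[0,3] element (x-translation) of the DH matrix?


T[0,3] = a * cos(theta)
= 2.2 * cos(139 deg)
= 2.2 * -0.7547
= -1.6604


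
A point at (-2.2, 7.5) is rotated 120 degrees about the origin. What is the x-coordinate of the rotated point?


x' = x*cos(theta) - y*sin(theta)
cos(120 deg) = -0.5, sin(120 deg) = 0.866
x' = -2.2 * -0.5 - 7.5 * 0.866
= 1.1 - 6.4952
= -5.3952


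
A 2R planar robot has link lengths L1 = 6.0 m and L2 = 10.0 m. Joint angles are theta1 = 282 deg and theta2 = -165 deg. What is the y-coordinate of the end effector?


Convert angles to radians: theta1 = 4.9218, theta2 = -2.8798
y = L1*sin(theta1) + L2*sin(theta1+theta2)
y = -5.8689 + 8.9101
y = 3.0412


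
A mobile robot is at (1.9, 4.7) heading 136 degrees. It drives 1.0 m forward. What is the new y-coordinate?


y_new = y0 + d*sin(theta)
= 4.7 + 1.0*sin(136)
= 4.7 + 0.6947
= 5.3947


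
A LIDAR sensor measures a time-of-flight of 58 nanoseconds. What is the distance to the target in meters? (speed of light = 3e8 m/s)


tof = 58 ns = 5.8e-08 s
dist = c * tof / 2
= 3e8 * 5.8e-08 / 2
= 8.7 m


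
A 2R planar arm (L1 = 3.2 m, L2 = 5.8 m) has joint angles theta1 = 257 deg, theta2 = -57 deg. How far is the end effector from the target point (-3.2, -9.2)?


End effector via forward kinematics:
x = L1*cos(t1) + L2*cos(t1+t2) = -6.1701
y = L1*sin(t1) + L2*sin(t1+t2) = -5.1017
Distance to target:
d = sqrt((-3.2 - -6.1701)^2 + (-9.2 - -5.1017)^2)
= sqrt(8.8213 + 16.7961)
= 5.0614 m


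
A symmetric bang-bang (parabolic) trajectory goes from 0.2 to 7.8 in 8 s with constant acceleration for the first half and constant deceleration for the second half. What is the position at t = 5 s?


Symmetric rest-to-rest: each phase covers (pf-p0)/2 in time T/2. 0.5*a*(T/2)^2 = (pf-p0)/2 => a = 4*(pf-p0)/T^2
a = 4*(7.8-0.2)/8^2 = 0.475
t = 5 is in the deceleration phase (t > T/2).
p = pf - 0.5*a*(T-t)^2 = 7.8 - 0.5*0.475*3^2
= 5.6625


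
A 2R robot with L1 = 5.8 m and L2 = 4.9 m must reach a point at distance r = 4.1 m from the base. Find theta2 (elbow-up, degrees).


cos(theta2) = (r^2 - L1^2 - L2^2) / (2*L1*L2)
cos(theta2) = (16.81 - 33.64 - 24.01) / 56.84
cos(theta2) = -0.718508
theta2 = 135.9314 degrees


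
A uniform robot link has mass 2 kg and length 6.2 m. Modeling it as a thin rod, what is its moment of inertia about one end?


I = (1/3) * m * L^2
= (1/3) * 2 * 6.2^2
= 0.333333 * 2 * 38.44
= 25.6267 kg*m^2


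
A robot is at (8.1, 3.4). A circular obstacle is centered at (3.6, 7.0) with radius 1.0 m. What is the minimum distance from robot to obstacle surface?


center_dist = sqrt((8.1-3.6)^2 + (3.4-7.0)^2)
= sqrt(20.25 + 12.96)
= 5.7628
min_dist = center_dist - radius = 5.7628 - 1.0 = 4.7628 m


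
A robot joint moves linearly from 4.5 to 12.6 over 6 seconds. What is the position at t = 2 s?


s = t/T = 2/6 = 0.3333
p(t) = p0 + (pf-p0)*s
= 4.5 + (12.6 - 4.5) * 0.3333
= 7.2


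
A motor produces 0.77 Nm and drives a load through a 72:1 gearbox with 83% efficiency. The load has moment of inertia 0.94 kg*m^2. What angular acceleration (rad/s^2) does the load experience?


tau_out = tau_motor * N * eta
= 0.77 * 72 * 0.83 = 46.0152 Nm
alpha = tau_out / I = 46.0152 / 0.94
= 48.9523 rad/s^2


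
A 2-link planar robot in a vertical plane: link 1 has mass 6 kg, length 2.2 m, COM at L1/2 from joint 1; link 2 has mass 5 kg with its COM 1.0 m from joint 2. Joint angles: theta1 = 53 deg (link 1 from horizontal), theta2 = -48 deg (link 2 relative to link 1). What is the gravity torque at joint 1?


Horizontal distance from joint 1 to link-1 COM:
  x_c1 = (L1/2)*cos(t1) = 1.1 * 0.6018 = 0.662 m
Horizontal distance from joint 1 to link-2 COM:
  x_c2 = L1*cos(t1) + Lc2*cos(t1+t2)
       = 2.2*0.6018 + 1.0*0.9962 = 2.3202 m
tau1 = m1*g*x_c1 + m2*g*x_c2
     = 6*9.81*0.662 + 5*9.81*2.3202
     = 38.9651 + 113.8052
     = 152.7703 Nm


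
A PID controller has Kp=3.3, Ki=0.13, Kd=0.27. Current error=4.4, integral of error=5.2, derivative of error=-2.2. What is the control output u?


u = Kp*e + Ki*int(e) + Kd*de/dt
= 3.3*4.4 + 0.13*5.2 + 0.27*(-2.2)
= 14.52 + 0.676 + -0.594
= 14.602


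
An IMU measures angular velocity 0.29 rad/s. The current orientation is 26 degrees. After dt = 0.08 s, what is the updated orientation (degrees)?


delta_theta = w * dt = 0.29 * 0.08 = 0.0232 rad
= 1.3293 deg
theta_new = 26 + 1.3293 = 27.3293 deg


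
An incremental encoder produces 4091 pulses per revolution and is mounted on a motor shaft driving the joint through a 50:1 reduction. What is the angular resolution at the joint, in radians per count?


counts per rev = 4091
effective counts at joint = 4091 * 50 = 204550
resolution = 2*pi / 204550
= 3.0717e-05 rad/count


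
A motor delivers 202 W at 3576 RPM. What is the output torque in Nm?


omega = 3576 * 2*pi/60 = 374.4778 rad/s
tau = P / omega = 202 / 374.4778
= 0.5394 Nm


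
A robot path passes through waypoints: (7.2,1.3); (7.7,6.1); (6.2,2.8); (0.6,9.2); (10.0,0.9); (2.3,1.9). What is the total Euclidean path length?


Segment lengths:
  seg1 = sqrt((0.5)^2 + (4.8)^2) = 4.826
  seg2 = sqrt((-1.5)^2 + (-3.3)^2) = 3.6249
  seg3 = sqrt((-5.6)^2 + (6.4)^2) = 8.5041
  seg4 = sqrt((9.4)^2 + (-8.3)^2) = 12.5399
  seg5 = sqrt((-7.7)^2 + (1.0)^2) = 7.7647
Total = 37.2596


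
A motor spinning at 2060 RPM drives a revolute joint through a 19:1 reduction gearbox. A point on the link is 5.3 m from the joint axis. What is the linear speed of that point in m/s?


omega_motor = 2060 * 2*pi/60 = 215.7227 rad/s
omega_joint = omega_motor / 19 = 11.3538 rad/s
v = omega_joint * r = 11.3538 * 5.3
= 60.1753 m/s


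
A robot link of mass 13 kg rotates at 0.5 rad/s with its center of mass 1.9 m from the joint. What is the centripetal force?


F = m * omega^2 * r
= 13 * 0.5^2 * 1.9
= 13 * 0.25 * 1.9
= 6.175 N


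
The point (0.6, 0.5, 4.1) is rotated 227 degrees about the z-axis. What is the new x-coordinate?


Rotation about z-axis: x' = x*cos(theta) - y*sin(theta)
= 0.6 * -0.682 - 0.5 * -0.7314
= -0.0435


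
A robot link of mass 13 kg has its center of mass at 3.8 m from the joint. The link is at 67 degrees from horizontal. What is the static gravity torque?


tau = m*g*L*cos(angle)
= 13 * 9.81 * 3.8 * cos(67 deg)
= 13 * 9.81 * 3.8 * 0.3907
= 189.3538 Nm


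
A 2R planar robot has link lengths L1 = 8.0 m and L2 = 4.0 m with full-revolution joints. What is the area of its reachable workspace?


r_max = L1 + L2 = 12.0 m
r_min = |L1 - L2| = 4.0 m
Area = pi*(r_max^2 - r_min^2)
= pi*(144.0 - 16.0)
= pi * 128.0
= 402.1239 m^2


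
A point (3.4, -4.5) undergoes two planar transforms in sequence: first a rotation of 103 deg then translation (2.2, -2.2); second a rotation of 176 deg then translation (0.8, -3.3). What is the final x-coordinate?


After transform 1:
x1 = cos(103)*3.4 - sin(103)*-4.5 + 2.2 = 5.8198
y1 = sin(103)*3.4 + cos(103)*-4.5 + -2.2 = 2.1251
After transform 2:
x2 = cos(176)*5.8198 - sin(176)*2.1251 + 0.8
= -5.1539


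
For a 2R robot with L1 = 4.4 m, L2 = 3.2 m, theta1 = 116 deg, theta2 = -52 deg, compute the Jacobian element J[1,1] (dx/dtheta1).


J[1,1] = -L1*sin(t1) - L2*sin(t1+t2)
= -4.4*sin(116) - 3.2*sin(64)
= -6.8308


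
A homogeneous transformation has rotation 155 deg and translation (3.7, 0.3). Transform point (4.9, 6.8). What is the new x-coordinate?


x' = cos(theta)*px - sin(theta)*py + tx
= -0.9063*4.9 - 0.4226*6.8 + 3.7
= -3.6147


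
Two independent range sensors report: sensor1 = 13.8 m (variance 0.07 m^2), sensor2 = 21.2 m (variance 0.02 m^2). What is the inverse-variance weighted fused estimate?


w1 = (1/var1) / (1/var1 + 1/var2)
   = 14.2857 / (14.2857 + 50.0) = 0.2222
w2 = 1 - w1 = 0.7778
fused = w1*s1 + w2*s2 = 3.0667 + 16.4889
= 19.5556 m


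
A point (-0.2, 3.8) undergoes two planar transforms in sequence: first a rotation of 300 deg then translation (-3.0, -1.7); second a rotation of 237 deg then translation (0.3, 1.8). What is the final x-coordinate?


After transform 1:
x1 = cos(300)*-0.2 - sin(300)*3.8 + -3.0 = 0.1909
y1 = sin(300)*-0.2 + cos(300)*3.8 + -1.7 = 0.3732
After transform 2:
x2 = cos(237)*0.1909 - sin(237)*0.3732 + 0.3
= 0.509


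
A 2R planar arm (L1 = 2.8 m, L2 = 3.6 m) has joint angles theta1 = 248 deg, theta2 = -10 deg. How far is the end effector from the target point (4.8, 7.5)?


End effector via forward kinematics:
x = L1*cos(t1) + L2*cos(t1+t2) = -2.9566
y = L1*sin(t1) + L2*sin(t1+t2) = -5.6491
Distance to target:
d = sqrt((4.8 - -2.9566)^2 + (7.5 - -5.6491)^2)
= sqrt(60.165 + 172.8985)
= 15.2664 m


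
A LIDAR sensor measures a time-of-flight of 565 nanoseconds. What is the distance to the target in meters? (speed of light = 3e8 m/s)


tof = 565 ns = 5.65e-07 s
dist = c * tof / 2
= 3e8 * 5.65e-07 / 2
= 84.75 m


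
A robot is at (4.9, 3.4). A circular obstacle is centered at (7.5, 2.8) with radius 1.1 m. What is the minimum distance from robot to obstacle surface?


center_dist = sqrt((4.9-7.5)^2 + (3.4-2.8)^2)
= sqrt(6.76 + 0.36)
= 2.6683
min_dist = center_dist - radius = 2.6683 - 1.1 = 1.5683 m


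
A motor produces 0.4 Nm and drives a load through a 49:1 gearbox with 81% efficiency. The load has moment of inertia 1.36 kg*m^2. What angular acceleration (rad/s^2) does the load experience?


tau_out = tau_motor * N * eta
= 0.4 * 49 * 0.81 = 15.876 Nm
alpha = tau_out / I = 15.876 / 1.36
= 11.6735 rad/s^2


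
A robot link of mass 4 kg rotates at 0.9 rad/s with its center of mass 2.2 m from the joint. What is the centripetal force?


F = m * omega^2 * r
= 4 * 0.9^2 * 2.2
= 4 * 0.81 * 2.2
= 7.128 N


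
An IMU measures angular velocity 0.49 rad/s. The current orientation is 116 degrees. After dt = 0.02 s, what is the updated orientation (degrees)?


delta_theta = w * dt = 0.49 * 0.02 = 0.0098 rad
= 0.5615 deg
theta_new = 116 + 0.5615 = 116.5615 deg


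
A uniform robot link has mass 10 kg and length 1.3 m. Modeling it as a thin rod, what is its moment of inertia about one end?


I = (1/3) * m * L^2
= (1/3) * 10 * 1.3^2
= 0.333333 * 10 * 1.69
= 5.6333 kg*m^2


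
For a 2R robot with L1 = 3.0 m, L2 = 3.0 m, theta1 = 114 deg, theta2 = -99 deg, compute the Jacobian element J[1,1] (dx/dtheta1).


J[1,1] = -L1*sin(t1) - L2*sin(t1+t2)
= -3.0*sin(114) - 3.0*sin(15)
= -3.5171


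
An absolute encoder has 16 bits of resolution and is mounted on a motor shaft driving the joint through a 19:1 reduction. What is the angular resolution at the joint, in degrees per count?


counts = 2^16 = 65536
effective counts at joint = 65536 * 19 = 1245184
resolution = 360 / 1245184
= 2.8911e-04 deg/count


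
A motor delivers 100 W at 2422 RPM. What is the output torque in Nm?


omega = 2422 * 2*pi/60 = 253.6312 rad/s
tau = P / omega = 100 / 253.6312
= 0.3943 Nm


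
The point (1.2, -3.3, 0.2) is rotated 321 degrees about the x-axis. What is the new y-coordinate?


Rotation about x-axis: y' = y*cos(theta) - z*sin(theta)
= -3.3 * 0.7771 - 0.2 * -0.6293
= -2.4387


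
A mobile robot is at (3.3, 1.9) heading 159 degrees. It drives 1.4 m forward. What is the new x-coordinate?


x_new = x0 + d*cos(theta)
= 3.3 + 1.4*cos(159)
= 3.3 + -1.307
= 1.993


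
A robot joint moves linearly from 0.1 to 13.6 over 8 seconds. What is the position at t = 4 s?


s = t/T = 4/8 = 0.5
p(t) = p0 + (pf-p0)*s
= 0.1 + (13.6 - 0.1) * 0.5
= 6.85


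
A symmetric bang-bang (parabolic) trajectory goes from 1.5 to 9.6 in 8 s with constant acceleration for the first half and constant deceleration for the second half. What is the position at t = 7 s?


Symmetric rest-to-rest: each phase covers (pf-p0)/2 in time T/2. 0.5*a*(T/2)^2 = (pf-p0)/2 => a = 4*(pf-p0)/T^2
a = 4*(9.6-1.5)/8^2 = 0.5062
t = 7 is in the deceleration phase (t > T/2).
p = pf - 0.5*a*(T-t)^2 = 9.6 - 0.5*0.5062*1^2
= 9.3469


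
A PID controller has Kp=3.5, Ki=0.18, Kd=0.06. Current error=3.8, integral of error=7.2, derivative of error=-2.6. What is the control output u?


u = Kp*e + Ki*int(e) + Kd*de/dt
= 3.5*3.8 + 0.18*7.2 + 0.06*(-2.6)
= 13.3 + 1.296 + -0.156
= 14.44


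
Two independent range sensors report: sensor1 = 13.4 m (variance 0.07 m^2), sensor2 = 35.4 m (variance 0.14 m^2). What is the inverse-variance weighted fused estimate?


w1 = (1/var1) / (1/var1 + 1/var2)
   = 14.2857 / (14.2857 + 7.1429) = 0.6667
w2 = 1 - w1 = 0.3333
fused = w1*s1 + w2*s2 = 8.9333 + 11.8
= 20.7333 m


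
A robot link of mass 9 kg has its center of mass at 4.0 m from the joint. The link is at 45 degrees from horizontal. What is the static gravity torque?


tau = m*g*L*cos(angle)
= 9 * 9.81 * 4.0 * cos(45 deg)
= 9 * 9.81 * 4.0 * 0.7071
= 249.7218 Nm


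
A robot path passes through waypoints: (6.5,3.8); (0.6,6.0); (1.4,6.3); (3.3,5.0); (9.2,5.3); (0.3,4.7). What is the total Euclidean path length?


Segment lengths:
  seg1 = sqrt((-5.9)^2 + (2.2)^2) = 6.2968
  seg2 = sqrt((0.8)^2 + (0.3)^2) = 0.8544
  seg3 = sqrt((1.9)^2 + (-1.3)^2) = 2.3022
  seg4 = sqrt((5.9)^2 + (0.3)^2) = 5.9076
  seg5 = sqrt((-8.9)^2 + (-0.6)^2) = 8.9202
Total = 24.2812


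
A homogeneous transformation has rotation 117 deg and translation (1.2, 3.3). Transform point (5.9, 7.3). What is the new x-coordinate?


x' = cos(theta)*px - sin(theta)*py + tx
= -0.454*5.9 - 0.891*7.3 + 1.2
= -7.9829


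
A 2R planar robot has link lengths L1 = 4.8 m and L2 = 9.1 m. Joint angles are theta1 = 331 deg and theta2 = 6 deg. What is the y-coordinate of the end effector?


Convert angles to radians: theta1 = 5.777, theta2 = 0.1047
y = L1*sin(theta1) + L2*sin(theta1+theta2)
y = -2.3271 + -3.5557
y = -5.8827


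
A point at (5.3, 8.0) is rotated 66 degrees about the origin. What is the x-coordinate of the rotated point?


x' = x*cos(theta) - y*sin(theta)
cos(66 deg) = 0.4067, sin(66 deg) = 0.9135
x' = 5.3 * 0.4067 - 8.0 * 0.9135
= 2.1557 - 7.3084
= -5.1527


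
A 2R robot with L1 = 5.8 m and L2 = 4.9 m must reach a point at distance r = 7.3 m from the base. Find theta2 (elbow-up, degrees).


cos(theta2) = (r^2 - L1^2 - L2^2) / (2*L1*L2)
cos(theta2) = (53.29 - 33.64 - 24.01) / 56.84
cos(theta2) = -0.076707
theta2 = 94.3993 degrees


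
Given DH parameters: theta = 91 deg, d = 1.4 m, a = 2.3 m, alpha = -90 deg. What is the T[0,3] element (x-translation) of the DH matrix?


T[0,3] = a * cos(theta)
= 2.3 * cos(91 deg)
= 2.3 * -0.0175
= -0.0401


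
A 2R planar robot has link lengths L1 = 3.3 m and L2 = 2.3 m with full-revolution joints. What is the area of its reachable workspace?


r_max = L1 + L2 = 5.6 m
r_min = |L1 - L2| = 1.0 m
Area = pi*(r_max^2 - r_min^2)
= pi*(31.36 - 1.0)
= pi * 30.36
= 95.3788 m^2


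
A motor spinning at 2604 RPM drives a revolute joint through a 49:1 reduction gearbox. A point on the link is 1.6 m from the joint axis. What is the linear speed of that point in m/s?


omega_motor = 2604 * 2*pi/60 = 272.6902 rad/s
omega_joint = omega_motor / 49 = 5.5651 rad/s
v = omega_joint * r = 5.5651 * 1.6
= 8.9042 m/s


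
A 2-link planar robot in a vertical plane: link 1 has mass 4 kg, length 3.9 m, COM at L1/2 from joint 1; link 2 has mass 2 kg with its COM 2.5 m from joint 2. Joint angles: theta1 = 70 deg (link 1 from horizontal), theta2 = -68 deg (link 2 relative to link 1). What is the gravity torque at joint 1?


Horizontal distance from joint 1 to link-1 COM:
  x_c1 = (L1/2)*cos(t1) = 1.95 * 0.342 = 0.6669 m
Horizontal distance from joint 1 to link-2 COM:
  x_c2 = L1*cos(t1) + Lc2*cos(t1+t2)
       = 3.9*0.342 + 2.5*0.9994 = 3.8324 m
tau1 = m1*g*x_c1 + m2*g*x_c2
     = 4*9.81*0.6669 + 2*9.81*3.8324
     = 26.1707 + 75.1908
     = 101.3615 Nm


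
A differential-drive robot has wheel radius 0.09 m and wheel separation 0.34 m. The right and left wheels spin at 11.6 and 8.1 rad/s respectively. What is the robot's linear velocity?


vR = r*wR = 0.09*11.6 = 1.044 m/s
vL = r*wL = 0.09*8.1 = 0.729 m/s
v = (vR+vL)/2 = 0.8865 m/s
omega = (vR-vL)/L = 0.9265 rad/s
linear velocity = 0.8865 m/s


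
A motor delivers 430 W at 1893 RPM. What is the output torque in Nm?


omega = 1893 * 2*pi/60 = 198.2345 rad/s
tau = P / omega = 430 / 198.2345
= 2.1691 Nm


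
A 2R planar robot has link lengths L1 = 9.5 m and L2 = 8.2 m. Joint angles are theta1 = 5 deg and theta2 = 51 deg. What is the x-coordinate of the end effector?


Convert angles to radians: theta1 = 0.0873, theta2 = 0.8901
x = L1*cos(theta1) + L2*cos(theta1+theta2)
x = 9.4638 + 4.5854
x = 14.0492


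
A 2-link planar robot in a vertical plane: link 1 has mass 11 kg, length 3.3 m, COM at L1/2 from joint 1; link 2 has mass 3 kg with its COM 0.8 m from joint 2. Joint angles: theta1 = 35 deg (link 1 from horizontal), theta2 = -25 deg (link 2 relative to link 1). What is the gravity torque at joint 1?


Horizontal distance from joint 1 to link-1 COM:
  x_c1 = (L1/2)*cos(t1) = 1.65 * 0.8192 = 1.3516 m
Horizontal distance from joint 1 to link-2 COM:
  x_c2 = L1*cos(t1) + Lc2*cos(t1+t2)
       = 3.3*0.8192 + 0.8*0.9848 = 3.491 m
tau1 = m1*g*x_c1 + m2*g*x_c2
     = 11*9.81*1.3516 + 3*9.81*3.491
     = 145.8513 + 102.7415
     = 248.5928 Nm


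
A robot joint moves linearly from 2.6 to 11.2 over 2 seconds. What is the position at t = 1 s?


s = t/T = 1/2 = 0.5
p(t) = p0 + (pf-p0)*s
= 2.6 + (11.2 - 2.6) * 0.5
= 6.9


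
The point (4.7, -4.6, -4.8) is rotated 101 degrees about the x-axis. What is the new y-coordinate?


Rotation about x-axis: y' = y*cos(theta) - z*sin(theta)
= -4.6 * -0.1908 - -4.8 * 0.9816
= 5.5895


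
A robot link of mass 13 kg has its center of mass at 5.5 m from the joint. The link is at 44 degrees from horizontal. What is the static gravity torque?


tau = m*g*L*cos(angle)
= 13 * 9.81 * 5.5 * cos(44 deg)
= 13 * 9.81 * 5.5 * 0.7193
= 504.5557 Nm


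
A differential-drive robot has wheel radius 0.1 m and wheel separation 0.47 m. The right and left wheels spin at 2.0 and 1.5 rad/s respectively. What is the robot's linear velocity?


vR = r*wR = 0.1*2.0 = 0.2 m/s
vL = r*wL = 0.1*1.5 = 0.15 m/s
v = (vR+vL)/2 = 0.175 m/s
omega = (vR-vL)/L = 0.1064 rad/s
linear velocity = 0.175 m/s


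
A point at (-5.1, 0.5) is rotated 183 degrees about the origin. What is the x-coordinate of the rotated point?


x' = x*cos(theta) - y*sin(theta)
cos(183 deg) = -0.9986, sin(183 deg) = -0.0523
x' = -5.1 * -0.9986 - 0.5 * -0.0523
= 5.093 - -0.0262
= 5.1192


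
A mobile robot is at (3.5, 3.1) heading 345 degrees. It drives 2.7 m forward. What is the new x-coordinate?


x_new = x0 + d*cos(theta)
= 3.5 + 2.7*cos(345)
= 3.5 + 2.608
= 6.108


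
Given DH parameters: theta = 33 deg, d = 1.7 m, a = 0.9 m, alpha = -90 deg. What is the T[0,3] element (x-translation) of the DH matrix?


T[0,3] = a * cos(theta)
= 0.9 * cos(33 deg)
= 0.9 * 0.8387
= 0.7548


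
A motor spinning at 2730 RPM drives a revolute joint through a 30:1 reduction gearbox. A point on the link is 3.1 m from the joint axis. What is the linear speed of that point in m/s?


omega_motor = 2730 * 2*pi/60 = 285.8849 rad/s
omega_joint = omega_motor / 30 = 9.5295 rad/s
v = omega_joint * r = 9.5295 * 3.1
= 29.5414 m/s


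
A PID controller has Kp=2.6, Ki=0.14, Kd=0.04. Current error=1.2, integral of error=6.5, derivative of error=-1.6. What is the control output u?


u = Kp*e + Ki*int(e) + Kd*de/dt
= 2.6*1.2 + 0.14*6.5 + 0.04*(-1.6)
= 3.12 + 0.91 + -0.064
= 3.966


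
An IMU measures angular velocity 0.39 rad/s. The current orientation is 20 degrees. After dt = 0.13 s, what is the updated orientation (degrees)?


delta_theta = w * dt = 0.39 * 0.13 = 0.0507 rad
= 2.9049 deg
theta_new = 20 + 2.9049 = 22.9049 deg


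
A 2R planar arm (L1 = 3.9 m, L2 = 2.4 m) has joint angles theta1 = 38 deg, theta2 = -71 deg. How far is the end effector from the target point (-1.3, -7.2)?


End effector via forward kinematics:
x = L1*cos(t1) + L2*cos(t1+t2) = 5.0861
y = L1*sin(t1) + L2*sin(t1+t2) = 1.0939
Distance to target:
d = sqrt((-1.3 - 5.0861)^2 + (-7.2 - 1.0939)^2)
= sqrt(40.7817 + 68.7895)
= 10.4676 m


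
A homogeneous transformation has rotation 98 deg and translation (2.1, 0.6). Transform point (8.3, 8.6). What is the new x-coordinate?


x' = cos(theta)*px - sin(theta)*py + tx
= -0.1392*8.3 - 0.9903*8.6 + 2.1
= -7.5714


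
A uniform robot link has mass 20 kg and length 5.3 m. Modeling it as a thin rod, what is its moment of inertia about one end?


I = (1/3) * m * L^2
= (1/3) * 20 * 5.3^2
= 0.333333 * 20 * 28.09
= 187.2667 kg*m^2


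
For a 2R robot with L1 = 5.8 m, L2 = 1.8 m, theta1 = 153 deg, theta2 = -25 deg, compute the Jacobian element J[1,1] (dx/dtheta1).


J[1,1] = -L1*sin(t1) - L2*sin(t1+t2)
= -5.8*sin(153) - 1.8*sin(128)
= -4.0516


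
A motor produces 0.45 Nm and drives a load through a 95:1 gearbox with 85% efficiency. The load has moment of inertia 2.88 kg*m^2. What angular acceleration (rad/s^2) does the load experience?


tau_out = tau_motor * N * eta
= 0.45 * 95 * 0.85 = 36.3375 Nm
alpha = tau_out / I = 36.3375 / 2.88
= 12.6172 rad/s^2


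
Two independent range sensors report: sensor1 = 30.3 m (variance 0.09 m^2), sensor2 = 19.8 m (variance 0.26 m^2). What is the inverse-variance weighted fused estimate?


w1 = (1/var1) / (1/var1 + 1/var2)
   = 11.1111 / (11.1111 + 3.8462) = 0.7429
w2 = 1 - w1 = 0.2571
fused = w1*s1 + w2*s2 = 22.5086 + 5.0914
= 27.6 m


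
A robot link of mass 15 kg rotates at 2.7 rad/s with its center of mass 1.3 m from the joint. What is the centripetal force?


F = m * omega^2 * r
= 15 * 2.7^2 * 1.3
= 15 * 7.29 * 1.3
= 142.155 N


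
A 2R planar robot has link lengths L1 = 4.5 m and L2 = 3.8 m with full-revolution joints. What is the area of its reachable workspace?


r_max = L1 + L2 = 8.3 m
r_min = |L1 - L2| = 0.7 m
Area = pi*(r_max^2 - r_min^2)
= pi*(68.89 - 0.49)
= pi * 68.4
= 214.8849 m^2


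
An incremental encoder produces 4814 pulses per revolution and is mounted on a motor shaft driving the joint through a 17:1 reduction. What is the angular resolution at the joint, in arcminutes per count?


counts per rev = 4814
effective counts at joint = 4814 * 17 = 81838
resolution = 360*60 / 81838
= 0.2639 arcmin/count


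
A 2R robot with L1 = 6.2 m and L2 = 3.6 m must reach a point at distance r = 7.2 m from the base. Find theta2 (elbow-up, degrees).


cos(theta2) = (r^2 - L1^2 - L2^2) / (2*L1*L2)
cos(theta2) = (51.84 - 38.44 - 12.96) / 44.64
cos(theta2) = 0.009857
theta2 = 89.4352 degrees


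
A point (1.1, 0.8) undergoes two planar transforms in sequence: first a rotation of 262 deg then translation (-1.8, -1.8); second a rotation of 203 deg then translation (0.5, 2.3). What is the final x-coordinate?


After transform 1:
x1 = cos(262)*1.1 - sin(262)*0.8 + -1.8 = -1.1609
y1 = sin(262)*1.1 + cos(262)*0.8 + -1.8 = -3.0006
After transform 2:
x2 = cos(203)*-1.1609 - sin(203)*-3.0006 + 0.5
= 0.3962


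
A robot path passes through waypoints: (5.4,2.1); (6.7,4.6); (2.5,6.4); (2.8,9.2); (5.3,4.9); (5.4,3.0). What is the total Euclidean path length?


Segment lengths:
  seg1 = sqrt((1.3)^2 + (2.5)^2) = 2.8178
  seg2 = sqrt((-4.2)^2 + (1.8)^2) = 4.5695
  seg3 = sqrt((0.3)^2 + (2.8)^2) = 2.816
  seg4 = sqrt((2.5)^2 + (-4.3)^2) = 4.9739
  seg5 = sqrt((0.1)^2 + (-1.9)^2) = 1.9026
Total = 17.0799


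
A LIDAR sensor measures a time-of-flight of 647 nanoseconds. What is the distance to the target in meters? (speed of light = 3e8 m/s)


tof = 647 ns = 6.47e-07 s
dist = c * tof / 2
= 3e8 * 6.47e-07 / 2
= 97.05 m


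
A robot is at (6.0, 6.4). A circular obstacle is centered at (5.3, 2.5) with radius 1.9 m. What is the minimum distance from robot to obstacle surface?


center_dist = sqrt((6.0-5.3)^2 + (6.4-2.5)^2)
= sqrt(0.49 + 15.21)
= 3.9623
min_dist = center_dist - radius = 3.9623 - 1.9 = 2.0623 m


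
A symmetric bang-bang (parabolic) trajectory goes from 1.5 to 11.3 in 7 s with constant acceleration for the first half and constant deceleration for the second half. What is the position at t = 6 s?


Symmetric rest-to-rest: each phase covers (pf-p0)/2 in time T/2. 0.5*a*(T/2)^2 = (pf-p0)/2 => a = 4*(pf-p0)/T^2
a = 4*(11.3-1.5)/7^2 = 0.8
t = 6 is in the deceleration phase (t > T/2).
p = pf - 0.5*a*(T-t)^2 = 11.3 - 0.5*0.8*1^2
= 10.9


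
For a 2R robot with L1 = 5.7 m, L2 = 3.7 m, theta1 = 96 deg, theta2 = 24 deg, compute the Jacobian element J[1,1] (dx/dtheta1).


J[1,1] = -L1*sin(t1) - L2*sin(t1+t2)
= -5.7*sin(96) - 3.7*sin(120)
= -8.8731


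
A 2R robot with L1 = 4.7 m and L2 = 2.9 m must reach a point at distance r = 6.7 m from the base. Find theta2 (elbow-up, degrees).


cos(theta2) = (r^2 - L1^2 - L2^2) / (2*L1*L2)
cos(theta2) = (44.89 - 22.09 - 8.41) / 27.26
cos(theta2) = 0.52788
theta2 = 58.1377 degrees


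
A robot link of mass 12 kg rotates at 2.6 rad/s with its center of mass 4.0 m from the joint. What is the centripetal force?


F = m * omega^2 * r
= 12 * 2.6^2 * 4.0
= 12 * 6.76 * 4.0
= 324.48 N


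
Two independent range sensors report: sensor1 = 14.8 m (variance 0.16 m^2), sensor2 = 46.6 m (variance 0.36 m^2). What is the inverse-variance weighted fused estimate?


w1 = (1/var1) / (1/var1 + 1/var2)
   = 6.25 / (6.25 + 2.7778) = 0.6923
w2 = 1 - w1 = 0.3077
fused = w1*s1 + w2*s2 = 10.2462 + 14.3385
= 24.5846 m


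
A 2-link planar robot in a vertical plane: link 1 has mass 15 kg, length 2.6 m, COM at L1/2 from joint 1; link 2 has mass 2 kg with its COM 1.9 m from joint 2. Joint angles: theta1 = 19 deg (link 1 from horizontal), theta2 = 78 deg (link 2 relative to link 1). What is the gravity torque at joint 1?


Horizontal distance from joint 1 to link-1 COM:
  x_c1 = (L1/2)*cos(t1) = 1.3 * 0.9455 = 1.2292 m
Horizontal distance from joint 1 to link-2 COM:
  x_c2 = L1*cos(t1) + Lc2*cos(t1+t2)
       = 2.6*0.9455 + 1.9*-0.1219 = 2.2268 m
tau1 = m1*g*x_c1 + m2*g*x_c2
     = 15*9.81*1.2292 + 2*9.81*2.2268
     = 180.873 + 43.6897
     = 224.5627 Nm


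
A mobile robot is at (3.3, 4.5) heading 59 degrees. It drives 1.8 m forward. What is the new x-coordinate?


x_new = x0 + d*cos(theta)
= 3.3 + 1.8*cos(59)
= 3.3 + 0.9271
= 4.2271


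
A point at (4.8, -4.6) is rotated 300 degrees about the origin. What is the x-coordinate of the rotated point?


x' = x*cos(theta) - y*sin(theta)
cos(300 deg) = 0.5, sin(300 deg) = -0.866
x' = 4.8 * 0.5 - -4.6 * -0.866
= 2.4 - 3.9837
= -1.5837


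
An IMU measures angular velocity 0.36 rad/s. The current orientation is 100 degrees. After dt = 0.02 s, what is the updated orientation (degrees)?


delta_theta = w * dt = 0.36 * 0.02 = 0.0072 rad
= 0.4125 deg
theta_new = 100 + 0.4125 = 100.4125 deg


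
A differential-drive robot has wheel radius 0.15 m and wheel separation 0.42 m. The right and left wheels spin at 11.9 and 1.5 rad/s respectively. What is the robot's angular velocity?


vR = r*wR = 0.15*11.9 = 1.785 m/s
vL = r*wL = 0.15*1.5 = 0.225 m/s
v = (vR+vL)/2 = 1.005 m/s
omega = (vR-vL)/L = 3.7143 rad/s
angular velocity = 3.7143 rad/s


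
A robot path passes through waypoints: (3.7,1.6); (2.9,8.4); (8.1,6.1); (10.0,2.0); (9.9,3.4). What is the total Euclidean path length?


Segment lengths:
  seg1 = sqrt((-0.8)^2 + (6.8)^2) = 6.8469
  seg2 = sqrt((5.2)^2 + (-2.3)^2) = 5.6859
  seg3 = sqrt((1.9)^2 + (-4.1)^2) = 4.5188
  seg4 = sqrt((-0.1)^2 + (1.4)^2) = 1.4036
Total = 18.4553


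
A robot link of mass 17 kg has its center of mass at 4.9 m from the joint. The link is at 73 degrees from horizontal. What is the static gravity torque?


tau = m*g*L*cos(angle)
= 17 * 9.81 * 4.9 * cos(73 deg)
= 17 * 9.81 * 4.9 * 0.2924
= 238.9183 Nm


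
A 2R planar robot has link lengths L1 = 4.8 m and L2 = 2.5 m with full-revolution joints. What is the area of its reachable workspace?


r_max = L1 + L2 = 7.3 m
r_min = |L1 - L2| = 2.3 m
Area = pi*(r_max^2 - r_min^2)
= pi*(53.29 - 5.29)
= pi * 48.0
= 150.7964 m^2


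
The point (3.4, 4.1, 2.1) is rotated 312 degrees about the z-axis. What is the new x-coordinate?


Rotation about z-axis: x' = x*cos(theta) - y*sin(theta)
= 3.4 * 0.6691 - 4.1 * -0.7431
= 5.3219


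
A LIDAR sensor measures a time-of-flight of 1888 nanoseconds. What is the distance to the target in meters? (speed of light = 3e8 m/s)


tof = 1888 ns = 1.888e-06 s
dist = c * tof / 2
= 3e8 * 1.888e-06 / 2
= 283.2 m


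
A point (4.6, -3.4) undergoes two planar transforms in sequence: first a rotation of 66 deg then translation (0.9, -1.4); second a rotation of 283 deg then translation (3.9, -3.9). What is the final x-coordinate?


After transform 1:
x1 = cos(66)*4.6 - sin(66)*-3.4 + 0.9 = 5.877
y1 = sin(66)*4.6 + cos(66)*-3.4 + -1.4 = 1.4194
After transform 2:
x2 = cos(283)*5.877 - sin(283)*1.4194 + 3.9
= 6.6051


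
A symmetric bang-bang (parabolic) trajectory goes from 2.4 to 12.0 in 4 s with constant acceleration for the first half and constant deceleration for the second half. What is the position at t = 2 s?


Symmetric rest-to-rest: each phase covers (pf-p0)/2 in time T/2. 0.5*a*(T/2)^2 = (pf-p0)/2 => a = 4*(pf-p0)/T^2
a = 4*(12.0-2.4)/4^2 = 2.4
t = 2 is in the acceleration phase (t <= T/2).
p = p0 + 0.5*a*t^2 = 2.4 + 0.5*2.4*2^2
= 7.2


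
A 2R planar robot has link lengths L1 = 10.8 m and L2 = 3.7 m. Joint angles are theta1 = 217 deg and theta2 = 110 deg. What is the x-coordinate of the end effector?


Convert angles to radians: theta1 = 3.7874, theta2 = 1.9199
x = L1*cos(theta1) + L2*cos(theta1+theta2)
x = -8.6253 + 3.1031
x = -5.5222


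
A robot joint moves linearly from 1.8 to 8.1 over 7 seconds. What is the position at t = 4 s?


s = t/T = 4/7 = 0.5714
p(t) = p0 + (pf-p0)*s
= 1.8 + (8.1 - 1.8) * 0.5714
= 5.4


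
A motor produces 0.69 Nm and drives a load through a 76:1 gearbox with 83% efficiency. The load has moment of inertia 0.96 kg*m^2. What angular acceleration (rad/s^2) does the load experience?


tau_out = tau_motor * N * eta
= 0.69 * 76 * 0.83 = 43.5252 Nm
alpha = tau_out / I = 43.5252 / 0.96
= 45.3387 rad/s^2


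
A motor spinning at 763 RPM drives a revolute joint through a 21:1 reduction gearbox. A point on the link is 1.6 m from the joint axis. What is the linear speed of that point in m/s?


omega_motor = 763 * 2*pi/60 = 79.9012 rad/s
omega_joint = omega_motor / 21 = 3.8048 rad/s
v = omega_joint * r = 3.8048 * 1.6
= 6.0877 m/s


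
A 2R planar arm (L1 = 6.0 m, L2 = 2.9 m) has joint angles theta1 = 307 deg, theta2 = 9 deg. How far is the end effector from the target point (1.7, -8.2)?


End effector via forward kinematics:
x = L1*cos(t1) + L2*cos(t1+t2) = 5.697
y = L1*sin(t1) + L2*sin(t1+t2) = -6.8063
Distance to target:
d = sqrt((1.7 - 5.697)^2 + (-8.2 - -6.8063)^2)
= sqrt(15.9758 + 1.9423)
= 4.233 m


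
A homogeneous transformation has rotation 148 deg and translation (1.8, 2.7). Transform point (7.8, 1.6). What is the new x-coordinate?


x' = cos(theta)*px - sin(theta)*py + tx
= -0.848*7.8 - 0.5299*1.6 + 1.8
= -5.6626


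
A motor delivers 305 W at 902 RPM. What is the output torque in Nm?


omega = 902 * 2*pi/60 = 94.4572 rad/s
tau = P / omega = 305 / 94.4572
= 3.229 Nm


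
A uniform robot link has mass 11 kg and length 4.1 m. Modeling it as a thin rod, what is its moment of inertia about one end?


I = (1/3) * m * L^2
= (1/3) * 11 * 4.1^2
= 0.333333 * 11 * 16.81
= 61.6367 kg*m^2
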